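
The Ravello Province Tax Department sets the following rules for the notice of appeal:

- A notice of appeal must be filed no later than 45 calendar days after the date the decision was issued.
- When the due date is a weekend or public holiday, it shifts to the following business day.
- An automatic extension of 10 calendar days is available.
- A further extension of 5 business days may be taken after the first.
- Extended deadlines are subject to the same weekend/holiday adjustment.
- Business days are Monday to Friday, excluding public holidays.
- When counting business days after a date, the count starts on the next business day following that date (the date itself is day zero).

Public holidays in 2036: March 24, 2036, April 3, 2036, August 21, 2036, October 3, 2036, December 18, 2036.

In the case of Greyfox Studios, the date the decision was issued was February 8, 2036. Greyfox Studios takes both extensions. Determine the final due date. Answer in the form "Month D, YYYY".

45 calendar days after February 8, 2036 is March 24, 2036.
Because March 24, 2036 is a listed holiday, the deadline becomes March 25, 2036 (Tuesday).
With the 10-day extension, March 25, 2036 becomes April 4, 2036.
April 4, 2036 is a Friday and not a listed holiday, so it stands.
Applying the 5-business-day extension: 5 business days after April 4, 2036 is April 11, 2036.
Since April 11, 2036 is a Friday and not a holiday, the date is unchanged.
So the filing is due April 11, 2036.

April 11, 2036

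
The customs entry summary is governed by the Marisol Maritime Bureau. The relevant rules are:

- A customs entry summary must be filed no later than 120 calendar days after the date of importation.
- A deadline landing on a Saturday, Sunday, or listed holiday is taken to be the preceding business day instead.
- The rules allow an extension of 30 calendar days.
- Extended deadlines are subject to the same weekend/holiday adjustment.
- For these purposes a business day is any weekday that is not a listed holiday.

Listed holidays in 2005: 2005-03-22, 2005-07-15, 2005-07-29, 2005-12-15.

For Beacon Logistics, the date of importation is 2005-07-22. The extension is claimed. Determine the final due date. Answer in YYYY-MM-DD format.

Trigger date 2005-07-22 + 120 calendar days = 2005-11-19.
2005-11-19 is a Saturday, so it moves to the preceding business day, 2005-11-18 (Friday).
Applying the 30-calendar-day extension: 2005-11-18 + 30 days = 2005-12-18.
2005-12-18 is a Sunday, so it moves to the preceding business day, 2005-12-16 (Friday).
Final deadline: 2005-12-16.

2005-12-16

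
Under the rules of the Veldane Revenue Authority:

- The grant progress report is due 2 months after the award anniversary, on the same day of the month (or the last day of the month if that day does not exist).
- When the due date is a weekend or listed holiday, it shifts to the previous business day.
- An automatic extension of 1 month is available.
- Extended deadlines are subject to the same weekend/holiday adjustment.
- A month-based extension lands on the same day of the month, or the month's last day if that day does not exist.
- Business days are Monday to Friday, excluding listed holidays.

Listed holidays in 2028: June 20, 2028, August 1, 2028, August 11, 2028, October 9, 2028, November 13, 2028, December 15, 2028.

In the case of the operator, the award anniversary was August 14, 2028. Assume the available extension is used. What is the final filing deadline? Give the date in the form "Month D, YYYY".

Moving 2 months forward from August 14, 2028 on the corresponding day gives October 14, 2028.
October 14, 2028 falls on a Saturday. Rolling to the preceding business day gives October 13, 2028, a Friday.
Add 1 month to October 13, 2028: November 13, 2028.
Because November 13, 2028 is a listed holiday, the deadline becomes November 10, 2028 (Friday).
Deadline: November 10, 2028.

November 10, 2028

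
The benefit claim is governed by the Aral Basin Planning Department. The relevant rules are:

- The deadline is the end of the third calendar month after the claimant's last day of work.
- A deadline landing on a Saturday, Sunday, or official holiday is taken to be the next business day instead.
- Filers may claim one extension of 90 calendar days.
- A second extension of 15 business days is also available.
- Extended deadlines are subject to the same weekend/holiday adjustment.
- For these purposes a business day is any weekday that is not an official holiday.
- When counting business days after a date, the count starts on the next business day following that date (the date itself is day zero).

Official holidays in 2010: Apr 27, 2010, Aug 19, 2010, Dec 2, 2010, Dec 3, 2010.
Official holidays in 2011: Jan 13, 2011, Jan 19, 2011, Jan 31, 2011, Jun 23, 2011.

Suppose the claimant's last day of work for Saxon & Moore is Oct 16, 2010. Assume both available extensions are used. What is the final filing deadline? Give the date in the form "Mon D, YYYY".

May 23, 2011

The third month after Oct 16, 2010 is January 2011, whose last day is Jan 31, 2011.
Jan 31, 2011 is a listed holiday; the next business day is Feb 1, 2011 (Tuesday).
The 90-calendar-day extension moves the deadline from Feb 1, 2011 to May 2, 2011.
May 2, 2011 falls on a Monday, which is a business day, so no adjustment is needed.
Counting 15 further business days from May 2, 2011 reaches May 23, 2011.
May 23, 2011 is a Monday and not a listed holiday, so it stands.
Deadline: May 23, 2011.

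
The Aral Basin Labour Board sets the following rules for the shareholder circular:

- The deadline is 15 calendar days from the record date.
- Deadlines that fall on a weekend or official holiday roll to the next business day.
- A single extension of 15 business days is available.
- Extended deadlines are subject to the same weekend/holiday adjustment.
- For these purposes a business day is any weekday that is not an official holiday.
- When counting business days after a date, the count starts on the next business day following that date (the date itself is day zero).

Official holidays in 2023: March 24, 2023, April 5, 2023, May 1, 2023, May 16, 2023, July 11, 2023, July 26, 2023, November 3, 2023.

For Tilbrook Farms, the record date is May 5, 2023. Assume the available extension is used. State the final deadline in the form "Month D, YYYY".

Adding 15 calendar days to May 5, 2023 gives May 20, 2023.
May 20, 2023 falls on a Saturday. Rolling to the next business day gives May 22, 2023, a Monday.
Applying the 15-business-day extension: 15 business days after May 22, 2023 is June 12, 2023.
June 12, 2023 falls on a Monday, which is a business day, so no adjustment is needed.
So the filing is due June 12, 2023.

June 12, 2023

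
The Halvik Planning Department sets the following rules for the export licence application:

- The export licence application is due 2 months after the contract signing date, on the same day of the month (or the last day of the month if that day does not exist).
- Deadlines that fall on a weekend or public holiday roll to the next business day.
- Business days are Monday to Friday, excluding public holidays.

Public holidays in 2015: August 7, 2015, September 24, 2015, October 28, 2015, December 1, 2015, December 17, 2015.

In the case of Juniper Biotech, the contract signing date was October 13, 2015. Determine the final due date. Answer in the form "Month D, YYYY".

2 months from October 13, 2015 is December 13, 2015.
December 13, 2015 is a Sunday; the next business day is December 14, 2015 (Monday).
Deadline: December 14, 2015.

December 14, 2015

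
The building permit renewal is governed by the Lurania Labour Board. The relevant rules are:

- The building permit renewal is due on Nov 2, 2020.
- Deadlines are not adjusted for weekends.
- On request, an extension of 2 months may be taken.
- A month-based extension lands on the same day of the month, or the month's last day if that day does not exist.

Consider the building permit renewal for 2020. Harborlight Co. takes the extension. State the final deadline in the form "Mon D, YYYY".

Start from the fixed due date, Nov 2, 2020.
No adjustment is made for weekends or holidays, so Nov 2, 2020 stands.
Applying the 2 months extension: 2 months after Nov 2, 2020 is Jan 2, 2021.
No adjustment is made for weekends or holidays, so Jan 2, 2021 stands.
So the filing is due Jan 2, 2021.

Jan 2, 2021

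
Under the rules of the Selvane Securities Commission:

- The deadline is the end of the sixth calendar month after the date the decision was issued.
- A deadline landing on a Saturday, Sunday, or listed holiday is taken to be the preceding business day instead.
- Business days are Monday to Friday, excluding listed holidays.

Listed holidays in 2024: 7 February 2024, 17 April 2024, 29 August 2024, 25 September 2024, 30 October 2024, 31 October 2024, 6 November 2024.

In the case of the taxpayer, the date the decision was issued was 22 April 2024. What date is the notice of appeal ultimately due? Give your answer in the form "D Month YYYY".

29 October 2024

6 months after 22 April 2024 is October 2024; that month ends on 31 October 2024.
Because 31 October 2024 is a listed holiday, the deadline becomes 29 October 2024 (Tuesday).
Deadline: 29 October 2024.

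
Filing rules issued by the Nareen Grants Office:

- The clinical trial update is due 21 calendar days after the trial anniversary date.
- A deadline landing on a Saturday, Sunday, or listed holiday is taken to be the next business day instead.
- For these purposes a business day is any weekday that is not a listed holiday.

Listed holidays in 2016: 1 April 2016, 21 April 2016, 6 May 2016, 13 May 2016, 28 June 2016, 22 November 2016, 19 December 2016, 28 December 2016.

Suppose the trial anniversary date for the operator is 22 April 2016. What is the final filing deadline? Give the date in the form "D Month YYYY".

16 May 2016

Adding 21 calendar days to 22 April 2016 gives 13 May 2016.
Because 13 May 2016 is a listed holiday, the deadline becomes 16 May 2016 (Monday).
Deadline: 16 May 2016.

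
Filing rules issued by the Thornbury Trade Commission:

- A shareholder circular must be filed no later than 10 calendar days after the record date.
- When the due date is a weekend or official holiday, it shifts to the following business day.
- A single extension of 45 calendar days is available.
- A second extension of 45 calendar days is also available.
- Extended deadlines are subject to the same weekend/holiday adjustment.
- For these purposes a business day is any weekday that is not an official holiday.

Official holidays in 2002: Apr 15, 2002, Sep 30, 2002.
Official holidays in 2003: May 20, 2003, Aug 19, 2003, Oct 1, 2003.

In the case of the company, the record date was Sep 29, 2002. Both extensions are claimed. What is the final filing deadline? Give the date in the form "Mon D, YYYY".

Jan 9, 2003

From Sep 29, 2002, 10 calendar days later is Oct 9, 2002.
Since Oct 9, 2002 is a Wednesday and not a holiday, the date is unchanged.
The 45-calendar-day extension moves the deadline from Oct 9, 2002 to Nov 23, 2002.
Because Nov 23, 2002 is a Saturday, the deadline becomes Nov 25, 2002 (Monday).
Add the 45 calendar-day extension to Nov 25, 2002: Jan 9, 2003.
Jan 9, 2003 is a Thursday and not a listed holiday, so it stands.
So the filing is due Jan 9, 2003.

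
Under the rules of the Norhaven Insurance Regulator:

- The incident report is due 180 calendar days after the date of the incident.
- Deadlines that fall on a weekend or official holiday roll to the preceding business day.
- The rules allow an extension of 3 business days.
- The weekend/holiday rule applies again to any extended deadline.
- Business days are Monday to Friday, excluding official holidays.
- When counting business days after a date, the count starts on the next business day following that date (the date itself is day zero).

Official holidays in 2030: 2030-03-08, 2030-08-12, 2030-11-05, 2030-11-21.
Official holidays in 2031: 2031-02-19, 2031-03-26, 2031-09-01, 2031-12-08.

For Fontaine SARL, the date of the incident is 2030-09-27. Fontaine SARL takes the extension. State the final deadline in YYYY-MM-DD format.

180 calendar days after 2030-09-27 is 2031-03-26.
2031-03-26 is a listed holiday; the preceding business day is 2031-03-25 (Tuesday).
Applying the 3-business-day extension: 3 business days after 2031-03-25 is 2031-03-31.
2031-03-31 falls on a Monday, which is a business day, so no adjustment is needed.
The final due date is 2031-03-31.

2031-03-31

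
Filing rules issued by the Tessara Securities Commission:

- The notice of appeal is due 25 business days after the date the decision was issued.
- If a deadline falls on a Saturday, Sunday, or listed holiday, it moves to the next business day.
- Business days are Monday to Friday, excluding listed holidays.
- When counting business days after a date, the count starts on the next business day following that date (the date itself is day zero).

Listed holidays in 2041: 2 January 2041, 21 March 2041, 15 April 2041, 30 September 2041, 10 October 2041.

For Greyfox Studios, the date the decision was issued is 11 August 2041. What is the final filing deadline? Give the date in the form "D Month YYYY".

Starting the day after 11 August 2041 and counting 25 business days lands on 13 September 2041.
13 September 2041 is a Friday and not a listed holiday, so it stands.
Final deadline: 13 September 2041.

13 September 2041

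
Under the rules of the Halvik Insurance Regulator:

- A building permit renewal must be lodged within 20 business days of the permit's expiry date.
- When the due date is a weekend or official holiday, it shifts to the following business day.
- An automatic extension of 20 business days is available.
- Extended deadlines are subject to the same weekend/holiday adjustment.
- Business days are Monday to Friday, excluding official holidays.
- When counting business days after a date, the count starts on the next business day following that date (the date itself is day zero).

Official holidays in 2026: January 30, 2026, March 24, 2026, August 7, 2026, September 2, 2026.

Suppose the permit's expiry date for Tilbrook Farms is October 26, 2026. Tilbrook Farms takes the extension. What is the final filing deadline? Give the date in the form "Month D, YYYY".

Starting the day after October 26, 2026 and counting 20 business days lands on November 23, 2026.
Since November 23, 2026 is a Monday and not a holiday, the date is unchanged.
Applying the 20-business-day extension: 20 business days after November 23, 2026 is December 21, 2026.
December 21, 2026 is a Monday and not a listed holiday, so it stands.
Final deadline: December 21, 2026.

December 21, 2026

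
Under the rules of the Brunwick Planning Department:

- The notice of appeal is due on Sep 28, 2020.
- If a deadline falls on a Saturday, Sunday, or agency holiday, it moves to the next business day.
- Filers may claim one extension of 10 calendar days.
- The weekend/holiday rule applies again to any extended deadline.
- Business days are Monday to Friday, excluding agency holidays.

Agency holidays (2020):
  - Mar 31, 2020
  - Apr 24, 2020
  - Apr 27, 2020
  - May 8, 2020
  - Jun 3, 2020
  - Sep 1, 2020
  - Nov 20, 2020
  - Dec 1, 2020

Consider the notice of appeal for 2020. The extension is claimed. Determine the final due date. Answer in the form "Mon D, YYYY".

Start from the fixed due date, Sep 28, 2020.
Sep 28, 2020 falls on a Monday, which is a business day, so no adjustment is needed.
With the 10-day extension, Sep 28, 2020 becomes Oct 8, 2020.
Oct 8, 2020 (Thursday) is already a business day.
Deadline: Oct 8, 2020.

Oct 8, 2020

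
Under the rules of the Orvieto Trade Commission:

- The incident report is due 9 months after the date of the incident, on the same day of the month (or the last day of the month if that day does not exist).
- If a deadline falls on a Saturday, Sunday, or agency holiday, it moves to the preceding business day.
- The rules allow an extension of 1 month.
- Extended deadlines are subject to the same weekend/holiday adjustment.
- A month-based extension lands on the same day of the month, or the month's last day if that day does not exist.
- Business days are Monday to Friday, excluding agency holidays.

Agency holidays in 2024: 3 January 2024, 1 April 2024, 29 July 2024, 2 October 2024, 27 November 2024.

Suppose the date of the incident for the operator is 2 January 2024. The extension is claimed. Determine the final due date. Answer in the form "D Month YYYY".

1 November 2024

9 months after 2 January 2024, on the same day of the month, is 2 October 2024.
2 October 2024 is a listed holiday; the preceding business day is 1 October 2024 (Tuesday).
Applying the 1 month extension: 1 month after 1 October 2024 is 1 November 2024.
1 November 2024 is a Friday and not a listed holiday, so it stands.
So the filing is due 1 November 2024.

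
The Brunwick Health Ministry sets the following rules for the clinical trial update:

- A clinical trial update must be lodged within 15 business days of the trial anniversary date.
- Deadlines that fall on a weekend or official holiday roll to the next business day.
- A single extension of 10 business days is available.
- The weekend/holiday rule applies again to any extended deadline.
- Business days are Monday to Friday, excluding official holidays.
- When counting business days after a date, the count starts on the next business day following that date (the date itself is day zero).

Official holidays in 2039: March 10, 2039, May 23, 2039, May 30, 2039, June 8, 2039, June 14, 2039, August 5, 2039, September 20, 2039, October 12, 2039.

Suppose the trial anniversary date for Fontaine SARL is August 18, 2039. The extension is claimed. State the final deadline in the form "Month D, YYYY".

Counting 15 business days after August 18, 2039 (skipping weekends and listed holidays) reaches September 8, 2039.
September 8, 2039 falls on a Thursday, which is a business day, so no adjustment is needed.
Counting 10 further business days from September 8, 2039 reaches September 23, 2039.
Since September 23, 2039 is a Friday and not a holiday, the date is unchanged.
So the filing is due September 23, 2039.

September 23, 2039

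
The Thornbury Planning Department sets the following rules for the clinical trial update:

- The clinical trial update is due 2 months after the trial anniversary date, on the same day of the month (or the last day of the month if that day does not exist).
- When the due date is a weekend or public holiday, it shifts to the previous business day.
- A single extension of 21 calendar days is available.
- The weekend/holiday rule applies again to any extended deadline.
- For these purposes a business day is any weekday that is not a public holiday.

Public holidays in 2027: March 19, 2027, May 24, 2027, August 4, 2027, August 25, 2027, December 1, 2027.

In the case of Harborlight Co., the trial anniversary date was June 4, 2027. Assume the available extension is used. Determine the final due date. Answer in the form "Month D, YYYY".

August 24, 2027

Moving 2 months forward from June 4, 2027 on the corresponding day gives August 4, 2027.
Because August 4, 2027 is a listed holiday, the deadline becomes August 3, 2027 (Tuesday).
With the 21-day extension, August 3, 2027 becomes August 24, 2027.
August 24, 2027 falls on a Tuesday, which is a business day, so no adjustment is needed.
Final deadline: August 24, 2027.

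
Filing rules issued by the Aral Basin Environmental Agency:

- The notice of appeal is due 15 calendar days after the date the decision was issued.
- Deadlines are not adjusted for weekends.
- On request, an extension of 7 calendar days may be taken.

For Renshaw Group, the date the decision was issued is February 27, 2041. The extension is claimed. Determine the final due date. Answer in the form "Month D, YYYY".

March 21, 2041

15 calendar days after February 27, 2041 is March 14, 2041.
No adjustment is made for weekends or holidays, so March 14, 2041 stands.
With the 7-day extension, March 14, 2041 becomes March 21, 2041.
March 21, 2041 falls on a Thursday. The rules make no weekend/holiday allowance, so it remains March 21, 2041.
So the filing is due March 21, 2041.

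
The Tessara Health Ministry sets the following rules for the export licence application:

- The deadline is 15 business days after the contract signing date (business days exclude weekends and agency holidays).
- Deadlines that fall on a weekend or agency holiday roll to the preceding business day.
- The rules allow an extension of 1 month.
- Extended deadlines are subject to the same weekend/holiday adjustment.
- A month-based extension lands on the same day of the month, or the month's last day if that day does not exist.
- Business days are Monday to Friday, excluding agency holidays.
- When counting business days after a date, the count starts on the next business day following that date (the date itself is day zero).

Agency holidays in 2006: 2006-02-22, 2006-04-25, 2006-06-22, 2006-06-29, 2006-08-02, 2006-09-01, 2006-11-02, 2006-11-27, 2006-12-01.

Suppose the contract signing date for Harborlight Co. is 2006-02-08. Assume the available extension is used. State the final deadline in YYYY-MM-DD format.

2006-03-31

Counting 15 business days after 2006-02-08 (skipping weekends and listed holidays) reaches 2006-03-02.
2006-03-02 (Thursday) is already a business day.
Applying the 1 month extension: 1 month after 2006-03-02 is 2006-04-02.
Because 2006-04-02 is a Sunday, the deadline becomes 2006-03-31 (Friday).
Deadline: 2006-03-31.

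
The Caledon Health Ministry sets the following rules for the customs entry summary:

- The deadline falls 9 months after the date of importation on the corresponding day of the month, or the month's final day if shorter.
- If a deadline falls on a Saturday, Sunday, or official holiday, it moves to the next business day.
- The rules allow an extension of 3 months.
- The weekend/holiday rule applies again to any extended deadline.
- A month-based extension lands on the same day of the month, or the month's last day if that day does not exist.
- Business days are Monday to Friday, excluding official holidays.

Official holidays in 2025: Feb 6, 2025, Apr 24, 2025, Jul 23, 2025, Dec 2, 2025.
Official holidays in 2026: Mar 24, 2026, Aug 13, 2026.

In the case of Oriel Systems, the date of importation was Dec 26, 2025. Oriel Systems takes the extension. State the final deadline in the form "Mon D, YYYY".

Dec 28, 2026

9 months after Dec 26, 2025, on the same day of the month, is Sep 26, 2026.
Because Sep 26, 2026 is a Saturday, the deadline becomes Sep 28, 2026 (Monday).
Applying the 3 months extension: 3 months after Sep 28, 2026 is Dec 28, 2026.
Dec 28, 2026 is a Monday and not a listed holiday, so it stands.
Deadline: Dec 28, 2026.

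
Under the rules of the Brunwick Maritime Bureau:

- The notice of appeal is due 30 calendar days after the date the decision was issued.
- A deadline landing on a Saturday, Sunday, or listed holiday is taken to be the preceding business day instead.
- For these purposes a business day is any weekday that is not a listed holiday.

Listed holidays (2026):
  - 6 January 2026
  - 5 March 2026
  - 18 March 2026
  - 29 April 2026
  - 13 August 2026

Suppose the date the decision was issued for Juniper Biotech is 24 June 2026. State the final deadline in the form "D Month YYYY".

24 July 2026

Adding 30 calendar days to 24 June 2026 gives 24 July 2026.
24 July 2026 (Friday) is already a business day.
So the filing is due 24 July 2026.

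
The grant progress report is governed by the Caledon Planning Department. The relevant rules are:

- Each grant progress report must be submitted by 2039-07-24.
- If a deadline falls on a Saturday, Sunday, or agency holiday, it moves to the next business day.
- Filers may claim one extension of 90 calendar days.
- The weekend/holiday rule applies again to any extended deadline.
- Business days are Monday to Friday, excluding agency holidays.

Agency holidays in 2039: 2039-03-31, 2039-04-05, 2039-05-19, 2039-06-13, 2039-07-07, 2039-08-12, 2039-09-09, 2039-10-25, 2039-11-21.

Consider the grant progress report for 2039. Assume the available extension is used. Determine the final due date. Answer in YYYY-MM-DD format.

Start from the fixed due date, 2039-07-24.
Because 2039-07-24 is a Sunday, the deadline becomes 2039-07-25 (Monday).
Applying the 90-calendar-day extension: 2039-07-25 + 90 days = 2039-10-23.
Because 2039-10-23 is a Sunday, the deadline becomes 2039-10-24 (Monday).
So the filing is due 2039-10-24.

2039-10-24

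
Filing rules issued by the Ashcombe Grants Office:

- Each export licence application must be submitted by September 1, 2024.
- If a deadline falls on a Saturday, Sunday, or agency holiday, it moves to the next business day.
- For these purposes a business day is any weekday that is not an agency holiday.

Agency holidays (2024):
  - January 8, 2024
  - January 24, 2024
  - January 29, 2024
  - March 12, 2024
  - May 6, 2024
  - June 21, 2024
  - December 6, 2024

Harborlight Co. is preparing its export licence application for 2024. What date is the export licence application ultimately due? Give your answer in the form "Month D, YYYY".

The statutory due date is September 1, 2024.
September 1, 2024 falls on a Sunday. Rolling to the next business day gives September 2, 2024, a Monday.
The final due date is September 2, 2024.

September 2, 2024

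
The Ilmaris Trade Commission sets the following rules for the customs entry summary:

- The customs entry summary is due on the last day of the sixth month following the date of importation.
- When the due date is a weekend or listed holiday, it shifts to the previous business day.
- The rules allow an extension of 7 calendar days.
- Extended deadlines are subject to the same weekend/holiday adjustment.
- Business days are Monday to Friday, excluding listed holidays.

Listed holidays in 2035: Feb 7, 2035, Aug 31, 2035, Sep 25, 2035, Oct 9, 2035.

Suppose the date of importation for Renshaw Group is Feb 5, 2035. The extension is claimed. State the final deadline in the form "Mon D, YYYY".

The sixth month after Feb 5, 2035 is August 2035, whose last day is Aug 31, 2035.
Aug 31, 2035 is a listed holiday; the preceding business day is Aug 30, 2035 (Thursday).
Add the 7 calendar-day extension to Aug 30, 2035: Sep 6, 2035.
Sep 6, 2035 is a Thursday and not a listed holiday, so it stands.
So the filing is due Sep 6, 2035.

Sep 6, 2035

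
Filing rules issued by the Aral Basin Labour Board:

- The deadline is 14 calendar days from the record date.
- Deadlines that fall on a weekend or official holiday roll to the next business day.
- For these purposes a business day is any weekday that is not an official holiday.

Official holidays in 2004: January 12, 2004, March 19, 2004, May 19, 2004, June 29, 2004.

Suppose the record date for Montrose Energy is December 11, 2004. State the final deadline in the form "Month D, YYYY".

December 27, 2004

14 calendar days after December 11, 2004 is December 25, 2004.
December 25, 2004 is a Saturday; the next business day is December 27, 2004 (Monday).
Final deadline: December 27, 2004.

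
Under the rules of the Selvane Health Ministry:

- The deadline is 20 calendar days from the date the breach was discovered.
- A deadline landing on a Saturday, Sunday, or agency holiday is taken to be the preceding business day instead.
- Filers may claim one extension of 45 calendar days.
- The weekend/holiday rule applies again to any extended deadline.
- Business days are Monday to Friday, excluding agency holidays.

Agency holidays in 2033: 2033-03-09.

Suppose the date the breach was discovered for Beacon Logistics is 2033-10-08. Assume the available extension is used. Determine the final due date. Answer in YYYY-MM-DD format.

20 calendar days after 2033-10-08 is 2033-10-28.
2033-10-28 is a Friday and not a listed holiday, so it stands.
Applying the 45-calendar-day extension: 2033-10-28 + 45 days = 2033-12-12.
2033-12-12 falls on a Monday, which is a business day, so no adjustment is needed.
The final due date is 2033-12-12.

2033-12-12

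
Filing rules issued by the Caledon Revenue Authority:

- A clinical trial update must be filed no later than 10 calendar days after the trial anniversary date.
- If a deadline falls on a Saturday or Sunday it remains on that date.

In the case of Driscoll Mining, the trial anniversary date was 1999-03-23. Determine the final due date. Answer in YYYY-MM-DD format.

From 1999-03-23, 10 calendar days later is 1999-04-02.
1999-04-02 falls on a Friday. The rules make no weekend/holiday allowance, so it remains 1999-04-02.
So the filing is due 1999-04-02.

1999-04-02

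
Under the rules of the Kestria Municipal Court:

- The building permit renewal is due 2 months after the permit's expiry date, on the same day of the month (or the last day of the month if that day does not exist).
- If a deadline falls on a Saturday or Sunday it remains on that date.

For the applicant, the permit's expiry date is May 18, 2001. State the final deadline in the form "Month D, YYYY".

Moving 2 months forward from May 18, 2001 on the corresponding day gives July 18, 2001.
No adjustment is made for weekends or holidays, so July 18, 2001 stands.
Deadline: July 18, 2001.

July 18, 2001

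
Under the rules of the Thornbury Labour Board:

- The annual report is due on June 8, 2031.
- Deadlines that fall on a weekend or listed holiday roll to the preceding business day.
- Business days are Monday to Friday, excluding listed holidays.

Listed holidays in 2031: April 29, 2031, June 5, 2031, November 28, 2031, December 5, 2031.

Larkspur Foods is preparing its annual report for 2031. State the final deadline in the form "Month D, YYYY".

June 6, 2031

The statutory due date is June 8, 2031.
June 8, 2031 falls on a Sunday. Rolling to the preceding business day gives June 6, 2031, a Friday.
The final due date is June 6, 2031.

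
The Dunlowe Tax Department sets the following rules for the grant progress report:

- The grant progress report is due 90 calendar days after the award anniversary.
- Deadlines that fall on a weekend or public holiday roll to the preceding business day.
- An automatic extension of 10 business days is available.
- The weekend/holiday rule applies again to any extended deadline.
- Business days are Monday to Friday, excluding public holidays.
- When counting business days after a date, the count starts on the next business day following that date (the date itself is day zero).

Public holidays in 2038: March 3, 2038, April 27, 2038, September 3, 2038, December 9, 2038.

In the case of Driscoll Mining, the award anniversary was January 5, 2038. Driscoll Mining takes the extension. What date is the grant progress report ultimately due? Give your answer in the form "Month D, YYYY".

Adding 90 calendar days to January 5, 2038 gives April 5, 2038.
April 5, 2038 is a Monday and not a listed holiday, so it stands.
Applying the 10-business-day extension: 10 business days after April 5, 2038 is April 19, 2038.
April 19, 2038 is a Monday and not a listed holiday, so it stands.
Deadline: April 19, 2038.

April 19, 2038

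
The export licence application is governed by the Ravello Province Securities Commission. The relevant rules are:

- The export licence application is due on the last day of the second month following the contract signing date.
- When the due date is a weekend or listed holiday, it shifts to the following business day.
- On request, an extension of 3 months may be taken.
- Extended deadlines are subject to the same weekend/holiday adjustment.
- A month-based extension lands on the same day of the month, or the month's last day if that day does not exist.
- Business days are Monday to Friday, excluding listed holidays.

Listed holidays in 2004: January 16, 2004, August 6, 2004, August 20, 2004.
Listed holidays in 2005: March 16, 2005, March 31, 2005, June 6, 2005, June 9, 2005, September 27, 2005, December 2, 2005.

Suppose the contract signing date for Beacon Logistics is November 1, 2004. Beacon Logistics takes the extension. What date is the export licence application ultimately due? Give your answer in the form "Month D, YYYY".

2 months after November 1, 2004 is January 2005; that month ends on January 31, 2005.
January 31, 2005 is a Monday and not a listed holiday, so it stands.
Add 3 months to January 31, 2005: April 30, 2005 (day 31 does not exist in April, so the month's last day is used).
April 30, 2005 falls on a Saturday. Rolling to the next business day gives May 2, 2005, a Monday.
Final deadline: May 2, 2005.

May 2, 2005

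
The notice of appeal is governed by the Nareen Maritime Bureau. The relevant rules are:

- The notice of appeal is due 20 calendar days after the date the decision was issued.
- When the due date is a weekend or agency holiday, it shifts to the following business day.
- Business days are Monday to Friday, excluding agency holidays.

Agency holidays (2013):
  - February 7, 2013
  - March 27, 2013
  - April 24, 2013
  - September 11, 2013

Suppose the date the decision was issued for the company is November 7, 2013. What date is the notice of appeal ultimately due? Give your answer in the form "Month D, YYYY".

20 calendar days after November 7, 2013 is November 27, 2013.
November 27, 2013 is a Wednesday and not a listed holiday, so it stands.
The final due date is November 27, 2013.

November 27, 2013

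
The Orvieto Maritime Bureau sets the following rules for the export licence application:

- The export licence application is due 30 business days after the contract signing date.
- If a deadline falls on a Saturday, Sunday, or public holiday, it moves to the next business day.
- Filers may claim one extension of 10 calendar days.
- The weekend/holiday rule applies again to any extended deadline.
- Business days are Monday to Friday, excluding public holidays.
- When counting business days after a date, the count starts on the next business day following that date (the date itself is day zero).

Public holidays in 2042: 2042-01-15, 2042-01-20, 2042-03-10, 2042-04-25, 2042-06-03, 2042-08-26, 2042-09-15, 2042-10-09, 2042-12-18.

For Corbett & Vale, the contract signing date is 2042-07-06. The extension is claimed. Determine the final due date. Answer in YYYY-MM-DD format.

2042-08-25

Counting 30 business days after 2042-07-06 (skipping weekends and listed holidays) reaches 2042-08-15.
2042-08-15 falls on a Friday, which is a business day, so no adjustment is needed.
The 10-calendar-day extension moves the deadline from 2042-08-15 to 2042-08-25.
2042-08-25 is a Monday and not a listed holiday, so it stands.
The final due date is 2042-08-25.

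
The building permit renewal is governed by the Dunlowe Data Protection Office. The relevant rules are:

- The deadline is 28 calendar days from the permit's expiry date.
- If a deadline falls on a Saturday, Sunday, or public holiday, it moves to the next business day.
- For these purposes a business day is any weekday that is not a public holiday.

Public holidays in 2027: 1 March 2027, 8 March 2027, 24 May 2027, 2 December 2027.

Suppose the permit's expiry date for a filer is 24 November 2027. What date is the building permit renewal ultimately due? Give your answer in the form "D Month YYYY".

22 December 2027

Trigger date 24 November 2027 + 28 calendar days = 22 December 2027.
Since 22 December 2027 is a Wednesday and not a holiday, the date is unchanged.
Final deadline: 22 December 2027.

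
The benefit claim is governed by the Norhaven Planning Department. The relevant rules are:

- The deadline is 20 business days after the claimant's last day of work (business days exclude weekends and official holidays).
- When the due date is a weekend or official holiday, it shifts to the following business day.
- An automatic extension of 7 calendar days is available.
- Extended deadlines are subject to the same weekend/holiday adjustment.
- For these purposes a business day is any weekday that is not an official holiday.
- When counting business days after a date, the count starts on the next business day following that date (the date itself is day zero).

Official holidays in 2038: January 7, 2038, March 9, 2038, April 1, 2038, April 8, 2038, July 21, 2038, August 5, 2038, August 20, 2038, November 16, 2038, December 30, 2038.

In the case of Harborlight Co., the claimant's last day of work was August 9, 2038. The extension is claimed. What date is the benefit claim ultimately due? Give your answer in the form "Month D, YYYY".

September 14, 2038

Counting 20 business days after August 9, 2038 (skipping weekends and listed holidays) reaches September 7, 2038.
September 7, 2038 falls on a Tuesday, which is a business day, so no adjustment is needed.
The 7-calendar-day extension moves the deadline from September 7, 2038 to September 14, 2038.
September 14, 2038 (Tuesday) is already a business day.
The final due date is September 14, 2038.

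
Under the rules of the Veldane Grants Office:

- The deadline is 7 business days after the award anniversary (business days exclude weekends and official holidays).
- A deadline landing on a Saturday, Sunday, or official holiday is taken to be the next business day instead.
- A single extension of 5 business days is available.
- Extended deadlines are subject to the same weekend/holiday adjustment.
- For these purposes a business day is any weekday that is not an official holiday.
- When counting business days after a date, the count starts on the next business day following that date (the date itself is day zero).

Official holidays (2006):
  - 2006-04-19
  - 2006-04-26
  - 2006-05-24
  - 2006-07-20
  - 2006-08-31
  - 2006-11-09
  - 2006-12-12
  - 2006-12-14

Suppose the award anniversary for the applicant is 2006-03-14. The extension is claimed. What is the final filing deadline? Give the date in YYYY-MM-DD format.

7 business days after 2006-03-14, excluding weekends and holidays, is 2006-03-23.
2006-03-23 falls on a Thursday, which is a business day, so no adjustment is needed.
The 5-business-day extension runs from 2006-03-23 to 2006-03-30.
2006-03-30 falls on a Thursday, which is a business day, so no adjustment is needed.
So the filing is due 2006-03-30.

2006-03-30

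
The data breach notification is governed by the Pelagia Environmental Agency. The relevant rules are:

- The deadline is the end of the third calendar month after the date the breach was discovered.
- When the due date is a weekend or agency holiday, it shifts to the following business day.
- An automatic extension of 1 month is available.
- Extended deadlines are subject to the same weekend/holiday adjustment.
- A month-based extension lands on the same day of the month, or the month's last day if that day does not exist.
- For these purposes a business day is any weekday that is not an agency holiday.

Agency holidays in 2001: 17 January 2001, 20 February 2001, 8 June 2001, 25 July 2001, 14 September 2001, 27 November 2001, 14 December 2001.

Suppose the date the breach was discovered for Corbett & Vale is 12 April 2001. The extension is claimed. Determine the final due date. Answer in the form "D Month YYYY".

3 months after 12 April 2001 falls in July 2001; the last day of that month is 31 July 2001.
31 July 2001 is a Tuesday and not a listed holiday, so it stands.
The 1 month extension carries 31 July 2001 to 31 August 2001.
31 August 2001 (Friday) is already a business day.
Deadline: 31 August 2001.

31 August 2001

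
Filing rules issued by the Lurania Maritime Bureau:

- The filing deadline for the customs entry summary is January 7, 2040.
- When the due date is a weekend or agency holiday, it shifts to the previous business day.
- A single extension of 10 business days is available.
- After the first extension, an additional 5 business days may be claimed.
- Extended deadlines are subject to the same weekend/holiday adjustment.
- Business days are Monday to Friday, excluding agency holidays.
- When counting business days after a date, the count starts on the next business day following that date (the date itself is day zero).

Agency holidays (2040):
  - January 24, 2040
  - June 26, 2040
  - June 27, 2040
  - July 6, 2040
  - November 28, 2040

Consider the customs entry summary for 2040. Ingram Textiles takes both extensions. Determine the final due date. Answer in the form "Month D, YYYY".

The statutory due date is January 7, 2040.
January 7, 2040 is a Saturday, so it moves to the preceding business day, January 6, 2040 (Friday).
The 10-business-day extension runs from January 6, 2040 to January 20, 2040.
Since January 20, 2040 is a Friday and not a holiday, the date is unchanged.
Applying the 5-business-day extension: 5 business days after January 20, 2040 is January 30, 2040.
January 30, 2040 falls on a Monday, which is a business day, so no adjustment is needed.
Final deadline: January 30, 2040.

January 30, 2040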